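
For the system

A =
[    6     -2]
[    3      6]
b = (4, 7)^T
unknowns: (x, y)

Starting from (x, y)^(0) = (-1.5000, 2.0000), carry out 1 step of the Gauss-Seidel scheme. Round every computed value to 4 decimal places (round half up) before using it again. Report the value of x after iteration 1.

Iteration 1:
  x = (4 - (-2)·2.0000) / (6) = 1.3333
  y = (7 - (3)·1.3333) / (6) = 0.5000

1.3333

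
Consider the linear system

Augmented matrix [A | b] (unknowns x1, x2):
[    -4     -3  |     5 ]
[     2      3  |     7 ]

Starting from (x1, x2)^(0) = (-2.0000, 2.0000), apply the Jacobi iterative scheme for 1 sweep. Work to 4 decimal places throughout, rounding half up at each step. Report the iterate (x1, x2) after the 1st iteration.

(-2.7500, 3.6667)

Iteration 1:
  x1 = (5 - (-3)·2.0000) / (-4) = -2.7500
  x2 = (7 - (2)·-2.0000) / (3) = 3.6667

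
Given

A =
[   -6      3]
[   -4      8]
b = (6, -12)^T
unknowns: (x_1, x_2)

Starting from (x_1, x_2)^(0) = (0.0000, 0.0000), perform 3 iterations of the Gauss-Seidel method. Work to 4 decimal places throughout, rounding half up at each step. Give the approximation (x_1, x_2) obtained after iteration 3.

Iteration 1:
  x_1 = (6 - (3)·0.0000) / (-6) = -1.0000
  x_2 = (-12 - (-4)·-1.0000) / (8) = -2.0000
Iteration 2:
  x_1 = (6 - (3)·-2.0000) / (-6) = -2.0000
  x_2 = (-12 - (-4)·-2.0000) / (8) = -2.5000
Iteration 3:
  x_1 = (6 - (3)·-2.5000) / (-6) = -2.2500
  x_2 = (-12 - (-4)·-2.2500) / (8) = -2.6250

(-2.2500, -2.6250)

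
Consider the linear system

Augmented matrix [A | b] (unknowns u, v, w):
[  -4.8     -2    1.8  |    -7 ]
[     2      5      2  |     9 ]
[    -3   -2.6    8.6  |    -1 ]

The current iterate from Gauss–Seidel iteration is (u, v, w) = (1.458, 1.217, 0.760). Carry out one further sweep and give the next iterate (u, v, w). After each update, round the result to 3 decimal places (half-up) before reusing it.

One sweep:
  u = (-7 - (-2)·1.217 - (1.8)·0.760) / (-4.8) = 1.236
  v = (9 - (2)·1.236 - (2)·0.760) / (5) = 1.002
  w = (-1 - (-3)·1.236 - (-2.6)·1.002) / (8.6) = 0.618

(1.236, 1.002, 0.618)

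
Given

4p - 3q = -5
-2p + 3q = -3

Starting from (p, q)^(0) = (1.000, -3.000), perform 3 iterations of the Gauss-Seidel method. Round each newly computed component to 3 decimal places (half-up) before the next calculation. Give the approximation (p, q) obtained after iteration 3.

Iteration 1:
  p = (-5 - (-3)·-3.000) / (4) = -3.500
  q = (-3 - (-2)·-3.500) / (3) = -3.333
Iteration 2:
  p = (-5 - (-3)·-3.333) / (4) = -3.750
  q = (-3 - (-2)·-3.750) / (3) = -3.500
Iteration 3:
  p = (-5 - (-3)·-3.500) / (4) = -3.875
  q = (-3 - (-2)·-3.875) / (3) = -3.583

(-3.875, -3.583)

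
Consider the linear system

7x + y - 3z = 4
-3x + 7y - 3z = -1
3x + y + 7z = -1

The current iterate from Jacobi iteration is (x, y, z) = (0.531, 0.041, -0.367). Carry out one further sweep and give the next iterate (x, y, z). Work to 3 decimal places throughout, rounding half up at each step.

One sweep:
  x = (4 - (1)·0.041 - (-3)·-0.367) / (7) = 0.408
  y = (-1 - (-3)·0.531 - (-3)·-0.367) / (7) = -0.073
  z = (-1 - (3)·0.531 - (1)·0.041) / (7) = -0.376

(0.408, -0.073, -0.376)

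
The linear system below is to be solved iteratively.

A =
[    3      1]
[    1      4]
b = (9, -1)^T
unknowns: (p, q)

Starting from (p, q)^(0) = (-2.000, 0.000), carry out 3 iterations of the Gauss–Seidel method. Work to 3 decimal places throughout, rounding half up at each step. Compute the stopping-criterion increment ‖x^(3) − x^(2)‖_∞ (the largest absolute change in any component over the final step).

Iteration 1:
  p = (9 - (1)·0.000) / (3) = 3.000
  q = (-1 - (1)·3.000) / (4) = -1.000
Iteration 2:
  p = (9 - (1)·-1.000) / (3) = 3.333
  q = (-1 - (1)·3.333) / (4) = -1.083
Iteration 3:
  p = (9 - (1)·-1.083) / (3) = 3.361
  q = (-1 - (1)·3.361) / (4) = -1.090
Change: (0.028, -0.007) → max |·| = 0.028

0.028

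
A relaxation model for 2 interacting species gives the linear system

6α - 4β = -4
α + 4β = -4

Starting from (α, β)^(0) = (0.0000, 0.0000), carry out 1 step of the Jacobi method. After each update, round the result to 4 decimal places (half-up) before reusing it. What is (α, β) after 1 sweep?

Iteration 1:
  α = (-4 - (-4)·0.0000) / (6) = -0.6667
  β = (-4 - (1)·0.0000) / (4) = -1.0000

(-0.6667, -1.0000)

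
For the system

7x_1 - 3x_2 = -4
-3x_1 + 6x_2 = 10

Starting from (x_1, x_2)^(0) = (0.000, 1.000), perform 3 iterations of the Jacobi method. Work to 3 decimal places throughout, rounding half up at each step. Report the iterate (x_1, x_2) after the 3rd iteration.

Iteration 1:
  x_1 = (-4 - (-3)·1.000) / (7) = -0.143
  x_2 = (10 - (-3)·0.000) / (6) = 1.667
Iteration 2:
  x_1 = (-4 - (-3)·1.667) / (7) = 0.143
  x_2 = (10 - (-3)·-0.143) / (6) = 1.595
Iteration 3:
  x_1 = (-4 - (-3)·1.595) / (7) = 0.112
  x_2 = (10 - (-3)·0.143) / (6) = 1.738

(0.112, 1.738)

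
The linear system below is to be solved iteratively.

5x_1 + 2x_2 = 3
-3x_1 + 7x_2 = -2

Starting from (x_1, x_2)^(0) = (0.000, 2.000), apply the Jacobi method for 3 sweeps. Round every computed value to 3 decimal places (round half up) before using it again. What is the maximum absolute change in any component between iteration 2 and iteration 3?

0.391

Iteration 1:
  x_1 = (3 - (2)·2.000) / (5) = -0.200
  x_2 = (-2 - (-3)·0.000) / (7) = -0.286
Iteration 2:
  x_1 = (3 - (2)·-0.286) / (5) = 0.714
  x_2 = (-2 - (-3)·-0.200) / (7) = -0.371
Iteration 3:
  x_1 = (3 - (2)·-0.371) / (5) = 0.748
  x_2 = (-2 - (-3)·0.714) / (7) = 0.020
Change: (0.034, 0.391) → max |·| = 0.391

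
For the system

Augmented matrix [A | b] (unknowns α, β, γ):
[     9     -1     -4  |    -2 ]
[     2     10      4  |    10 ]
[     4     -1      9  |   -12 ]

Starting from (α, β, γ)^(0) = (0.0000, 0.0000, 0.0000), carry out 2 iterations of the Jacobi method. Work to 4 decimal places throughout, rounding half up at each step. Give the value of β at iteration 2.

Iteration 1:
  α = (-2 - (-1)·0.0000 - (-4)·0.0000) / (9) = -0.2222
  β = (10 - (2)·0.0000 - (4)·0.0000) / (10) = 1.0000
  γ = (-12 - (4)·0.0000 - (-1)·0.0000) / (9) = -1.3333
Iteration 2:
  α = (-2 - (-1)·1.0000 - (-4)·-1.3333) / (9) = -0.7037
  β = (10 - (2)·-0.2222 - (4)·-1.3333) / (10) = 1.5778
  γ = (-12 - (4)·-0.2222 - (-1)·1.0000) / (9) = -1.1235

1.5778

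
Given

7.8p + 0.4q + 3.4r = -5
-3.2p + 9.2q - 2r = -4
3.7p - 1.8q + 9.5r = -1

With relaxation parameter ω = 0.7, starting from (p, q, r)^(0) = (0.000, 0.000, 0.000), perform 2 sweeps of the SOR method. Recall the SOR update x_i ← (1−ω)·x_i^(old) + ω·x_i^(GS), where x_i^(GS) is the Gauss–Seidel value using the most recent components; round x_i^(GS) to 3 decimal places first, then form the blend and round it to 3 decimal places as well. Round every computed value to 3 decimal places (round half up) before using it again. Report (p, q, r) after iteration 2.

(-0.567, -0.567, 0.004)

Iteration 1:
  p: GS value = (-5 - (0.4)·0.000 - (3.4)·0.000) / (7.8) = -0.641;  p ← (1−ω)·0.000 + ω·-0.641 = -0.449
  q: GS value = (-4 - (-3.2)·-0.449 - (-2)·0.000) / (9.2) = -0.591;  q ← (1−ω)·0.000 + ω·-0.591 = -0.414
  r: GS value = (-1 - (3.7)·-0.449 - (-1.8)·-0.414) / (9.5) = -0.009;  r ← (1−ω)·0.000 + ω·-0.009 = -0.006
Iteration 2:
  p: GS value = (-5 - (0.4)·-0.414 - (3.4)·-0.006) / (7.8) = -0.617;  p ← (1−ω)·-0.449 + ω·-0.617 = -0.567
  q: GS value = (-4 - (-3.2)·-0.567 - (-2)·-0.006) / (9.2) = -0.633;  q ← (1−ω)·-0.414 + ω·-0.633 = -0.567
  r: GS value = (-1 - (3.7)·-0.567 - (-1.8)·-0.567) / (9.5) = 0.008;  r ← (1−ω)·-0.006 + ω·0.008 = 0.004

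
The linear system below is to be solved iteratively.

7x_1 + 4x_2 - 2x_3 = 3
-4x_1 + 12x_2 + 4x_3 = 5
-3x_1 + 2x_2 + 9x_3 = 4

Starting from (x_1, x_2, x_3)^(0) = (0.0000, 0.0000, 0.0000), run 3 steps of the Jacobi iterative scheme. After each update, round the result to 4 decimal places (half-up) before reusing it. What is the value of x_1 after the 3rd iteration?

Iteration 1:
  x_1 = (3 - (4)·0.0000 - (-2)·0.0000) / (7) = 0.4286
  x_2 = (5 - (-4)·0.0000 - (4)·0.0000) / (12) = 0.4167
  x_3 = (4 - (-3)·0.0000 - (2)·0.0000) / (9) = 0.4444
Iteration 2:
  x_1 = (3 - (4)·0.4167 - (-2)·0.4444) / (7) = 0.3174
  x_2 = (5 - (-4)·0.4286 - (4)·0.4444) / (12) = 0.4114
  x_3 = (4 - (-3)·0.4286 - (2)·0.4167) / (9) = 0.4947
Iteration 3:
  x_1 = (3 - (4)·0.4114 - (-2)·0.4947) / (7) = 0.3348
  x_2 = (5 - (-4)·0.3174 - (4)·0.4947) / (12) = 0.3576
  x_3 = (4 - (-3)·0.3174 - (2)·0.4114) / (9) = 0.4588

0.3348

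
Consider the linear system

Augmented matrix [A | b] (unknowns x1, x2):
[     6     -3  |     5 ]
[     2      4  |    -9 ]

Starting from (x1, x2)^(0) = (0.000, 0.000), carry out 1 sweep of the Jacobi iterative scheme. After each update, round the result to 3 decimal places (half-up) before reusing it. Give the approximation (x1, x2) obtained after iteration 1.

Iteration 1:
  x1 = (5 - (-3)·0.000) / (6) = 0.833
  x2 = (-9 - (2)·0.000) / (4) = -2.250

(0.833, -2.250)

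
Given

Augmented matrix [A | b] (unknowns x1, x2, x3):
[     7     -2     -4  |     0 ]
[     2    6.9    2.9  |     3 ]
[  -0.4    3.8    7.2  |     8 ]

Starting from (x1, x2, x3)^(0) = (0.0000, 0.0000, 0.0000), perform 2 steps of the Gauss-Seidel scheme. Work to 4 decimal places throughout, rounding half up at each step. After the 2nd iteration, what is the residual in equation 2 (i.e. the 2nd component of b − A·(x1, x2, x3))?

Iteration 1:
  x1 = (0 - (-2)·0.0000 - (-4)·0.0000) / (7) = 0.0000
  x2 = (3 - (2)·0.0000 - (2.9)·0.0000) / (6.9) = 0.4348
  x3 = (8 - (-0.4)·0.0000 - (3.8)·0.4348) / (7.2) = 0.8816
Iteration 2:
  x1 = (0 - (-2)·0.4348 - (-4)·0.8816) / (7) = 0.6280
  x2 = (3 - (2)·0.6280 - (2.9)·0.8816) / (6.9) = -0.1178
  x3 = (8 - (-0.4)·0.6280 - (3.8)·-0.1178) / (7.2) = 1.2082
Residual b − A·x = (0.2012, -0.9470, -0.0002)

-0.9470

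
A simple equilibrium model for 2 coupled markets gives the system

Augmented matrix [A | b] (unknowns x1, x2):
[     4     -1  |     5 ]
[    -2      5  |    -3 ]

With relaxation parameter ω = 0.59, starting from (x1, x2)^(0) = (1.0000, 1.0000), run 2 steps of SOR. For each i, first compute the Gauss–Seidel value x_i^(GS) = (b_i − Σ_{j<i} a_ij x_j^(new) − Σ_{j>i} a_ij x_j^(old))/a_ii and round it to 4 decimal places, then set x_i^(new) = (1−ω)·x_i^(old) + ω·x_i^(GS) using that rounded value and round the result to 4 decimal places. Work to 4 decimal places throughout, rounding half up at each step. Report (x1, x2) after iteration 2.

(1.3218, 0.1062)

Iteration 1:
  x1: GS value = (5 - (-1)·1.0000) / (4) = 1.5000;  x1 ← (1−ω)·1.0000 + ω·1.5000 = 1.2950
  x2: GS value = (-3 - (-2)·1.2950) / (5) = -0.0820;  x2 ← (1−ω)·1.0000 + ω·-0.0820 = 0.3616
Iteration 2:
  x1: GS value = (5 - (-1)·0.3616) / (4) = 1.3404;  x1 ← (1−ω)·1.2950 + ω·1.3404 = 1.3218
  x2: GS value = (-3 - (-2)·1.3218) / (5) = -0.0713;  x2 ← (1−ω)·0.3616 + ω·-0.0713 = 0.1062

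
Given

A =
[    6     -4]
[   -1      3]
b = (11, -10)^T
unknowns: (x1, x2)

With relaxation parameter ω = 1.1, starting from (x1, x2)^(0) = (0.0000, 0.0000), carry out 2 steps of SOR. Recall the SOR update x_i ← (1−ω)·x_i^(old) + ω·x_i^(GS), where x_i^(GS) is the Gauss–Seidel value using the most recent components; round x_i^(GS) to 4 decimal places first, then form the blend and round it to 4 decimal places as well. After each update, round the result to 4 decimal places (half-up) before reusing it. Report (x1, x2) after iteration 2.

Iteration 1:
  x1: GS value = (11 - (-4)·0.0000) / (6) = 1.8333;  x1 ← (1−ω)·0.0000 + ω·1.8333 = 2.0166
  x2: GS value = (-10 - (-1)·2.0166) / (3) = -2.6611;  x2 ← (1−ω)·0.0000 + ω·-2.6611 = -2.9272
Iteration 2:
  x1: GS value = (11 - (-4)·-2.9272) / (6) = -0.1181;  x1 ← (1−ω)·2.0166 + ω·-0.1181 = -0.3316
  x2: GS value = (-10 - (-1)·-0.3316) / (3) = -3.4439;  x2 ← (1−ω)·-2.9272 + ω·-3.4439 = -3.4956

(-0.3316, -3.4956)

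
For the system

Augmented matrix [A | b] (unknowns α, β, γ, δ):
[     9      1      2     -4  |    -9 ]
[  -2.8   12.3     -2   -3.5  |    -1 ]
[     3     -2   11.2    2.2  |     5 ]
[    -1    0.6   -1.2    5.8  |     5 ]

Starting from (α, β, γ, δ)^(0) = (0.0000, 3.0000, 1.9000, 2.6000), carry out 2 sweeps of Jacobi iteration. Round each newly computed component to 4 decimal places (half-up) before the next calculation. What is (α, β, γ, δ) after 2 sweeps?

(-0.7923, 0.1276, 0.5943, 0.7561)

Iteration 1:
  α = (-9 - (1)·3.0000 - (2)·1.9000 - (-4)·2.6000) / (9) = -0.6000
  β = (-1 - (-2.8)·0.0000 - (-2)·1.9000 - (-3.5)·2.6000) / (12.3) = 0.9675
  γ = (5 - (3)·0.0000 - (-2)·3.0000 - (2.2)·2.6000) / (11.2) = 0.4714
  δ = (5 - (-1)·0.0000 - (0.6)·3.0000 - (-1.2)·1.9000) / (5.8) = 0.9448
Iteration 2:
  α = (-9 - (1)·0.9675 - (2)·0.4714 - (-4)·0.9448) / (9) = -0.7923
  β = (-1 - (-2.8)·-0.6000 - (-2)·0.4714 - (-3.5)·0.9448) / (12.3) = 0.1276
  γ = (5 - (3)·-0.6000 - (-2)·0.9675 - (2.2)·0.9448) / (11.2) = 0.5943
  δ = (5 - (-1)·-0.6000 - (0.6)·0.9675 - (-1.2)·0.4714) / (5.8) = 0.7561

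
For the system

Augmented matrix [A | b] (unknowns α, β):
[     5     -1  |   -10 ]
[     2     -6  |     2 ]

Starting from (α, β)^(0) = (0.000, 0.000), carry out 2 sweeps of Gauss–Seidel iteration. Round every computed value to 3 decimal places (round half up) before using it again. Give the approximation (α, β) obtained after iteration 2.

Iteration 1:
  α = (-10 - (-1)·0.000) / (5) = -2.000
  β = (2 - (2)·-2.000) / (-6) = -1.000
Iteration 2:
  α = (-10 - (-1)·-1.000) / (5) = -2.200
  β = (2 - (2)·-2.200) / (-6) = -1.067

(-2.200, -1.067)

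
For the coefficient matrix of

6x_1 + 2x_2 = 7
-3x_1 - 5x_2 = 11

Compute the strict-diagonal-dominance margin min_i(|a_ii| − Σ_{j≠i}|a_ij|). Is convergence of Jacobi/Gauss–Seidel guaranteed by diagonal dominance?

row 1: |6| − (2) = 4
row 2: |-5| − (3) = 2
minimum over rows = 2 → strictly diagonally dominant (convergence guaranteed)

2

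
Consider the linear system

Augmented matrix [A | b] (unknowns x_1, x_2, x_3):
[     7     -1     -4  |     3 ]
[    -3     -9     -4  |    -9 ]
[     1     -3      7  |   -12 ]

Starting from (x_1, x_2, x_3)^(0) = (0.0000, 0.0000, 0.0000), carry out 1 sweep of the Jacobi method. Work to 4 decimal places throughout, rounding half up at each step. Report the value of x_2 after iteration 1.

Iteration 1:
  x_1 = (3 - (-1)·0.0000 - (-4)·0.0000) / (7) = 0.4286
  x_2 = (-9 - (-3)·0.0000 - (-4)·0.0000) / (-9) = 1.0000
  x_3 = (-12 - (1)·0.0000 - (-3)·0.0000) / (7) = -1.7143

1.0000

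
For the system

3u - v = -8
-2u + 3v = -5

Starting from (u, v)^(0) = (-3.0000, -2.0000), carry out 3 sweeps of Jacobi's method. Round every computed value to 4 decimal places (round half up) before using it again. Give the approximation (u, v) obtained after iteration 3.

Iteration 1:
  u = (-8 - (-1)·-2.0000) / (3) = -3.3333
  v = (-5 - (-2)·-3.0000) / (3) = -3.6667
Iteration 2:
  u = (-8 - (-1)·-3.6667) / (3) = -3.8889
  v = (-5 - (-2)·-3.3333) / (3) = -3.8889
Iteration 3:
  u = (-8 - (-1)·-3.8889) / (3) = -3.9630
  v = (-5 - (-2)·-3.8889) / (3) = -4.2593

(-3.9630, -4.2593)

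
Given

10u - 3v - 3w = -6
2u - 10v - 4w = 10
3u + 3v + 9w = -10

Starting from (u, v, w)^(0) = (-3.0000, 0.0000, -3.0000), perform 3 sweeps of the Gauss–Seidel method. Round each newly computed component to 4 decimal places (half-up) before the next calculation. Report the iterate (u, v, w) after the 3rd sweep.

(-1.0389, -0.9944, -0.4333)

Iteration 1:
  u = (-6 - (-3)·0.0000 - (-3)·-3.0000) / (10) = -1.5000
  v = (10 - (2)·-1.5000 - (-4)·-3.0000) / (-10) = -0.1000
  w = (-10 - (3)·-1.5000 - (3)·-0.1000) / (9) = -0.5778
Iteration 2:
  u = (-6 - (-3)·-0.1000 - (-3)·-0.5778) / (10) = -0.8033
  v = (10 - (2)·-0.8033 - (-4)·-0.5778) / (-10) = -0.9295
  w = (-10 - (3)·-0.8033 - (3)·-0.9295) / (9) = -0.5335
Iteration 3:
  u = (-6 - (-3)·-0.9295 - (-3)·-0.5335) / (10) = -1.0389
  v = (10 - (2)·-1.0389 - (-4)·-0.5335) / (-10) = -0.9944
  w = (-10 - (3)·-1.0389 - (3)·-0.9944) / (9) = -0.4333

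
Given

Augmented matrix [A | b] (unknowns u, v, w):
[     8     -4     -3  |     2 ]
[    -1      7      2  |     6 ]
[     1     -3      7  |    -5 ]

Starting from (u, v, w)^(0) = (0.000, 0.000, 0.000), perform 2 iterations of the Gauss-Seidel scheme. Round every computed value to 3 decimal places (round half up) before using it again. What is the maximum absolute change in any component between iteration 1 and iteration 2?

0.309

Iteration 1:
  u = (2 - (-4)·0.000 - (-3)·0.000) / (8) = 0.250
  v = (6 - (-1)·0.250 - (2)·0.000) / (7) = 0.893
  w = (-5 - (1)·0.250 - (-3)·0.893) / (7) = -0.367
Iteration 2:
  u = (2 - (-4)·0.893 - (-3)·-0.367) / (8) = 0.559
  v = (6 - (-1)·0.559 - (2)·-0.367) / (7) = 1.042
  w = (-5 - (1)·0.559 - (-3)·1.042) / (7) = -0.348
Change: (0.309, 0.149, 0.019) → max |·| = 0.309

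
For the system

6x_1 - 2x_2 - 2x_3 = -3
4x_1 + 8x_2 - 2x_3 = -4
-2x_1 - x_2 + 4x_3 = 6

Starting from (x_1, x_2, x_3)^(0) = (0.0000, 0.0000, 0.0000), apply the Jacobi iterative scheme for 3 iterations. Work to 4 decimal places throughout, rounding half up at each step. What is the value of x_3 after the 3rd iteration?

1.4479

Iteration 1:
  x_1 = (-3 - (-2)·0.0000 - (-2)·0.0000) / (6) = -0.5000
  x_2 = (-4 - (4)·0.0000 - (-2)·0.0000) / (8) = -0.5000
  x_3 = (6 - (-2)·0.0000 - (-1)·0.0000) / (4) = 1.5000
Iteration 2:
  x_1 = (-3 - (-2)·-0.5000 - (-2)·1.5000) / (6) = -0.1667
  x_2 = (-4 - (4)·-0.5000 - (-2)·1.5000) / (8) = 0.1250
  x_3 = (6 - (-2)·-0.5000 - (-1)·-0.5000) / (4) = 1.1250
Iteration 3:
  x_1 = (-3 - (-2)·0.1250 - (-2)·1.1250) / (6) = -0.0833
  x_2 = (-4 - (4)·-0.1667 - (-2)·1.1250) / (8) = -0.1354
  x_3 = (6 - (-2)·-0.1667 - (-1)·0.1250) / (4) = 1.4479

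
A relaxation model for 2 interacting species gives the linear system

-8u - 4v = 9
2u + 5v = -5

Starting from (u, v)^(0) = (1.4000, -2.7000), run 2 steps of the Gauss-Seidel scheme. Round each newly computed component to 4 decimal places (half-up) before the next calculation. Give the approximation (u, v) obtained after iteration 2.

(-0.5800, -0.7680)

Iteration 1:
  u = (9 - (-4)·-2.7000) / (-8) = 0.2250
  v = (-5 - (2)·0.2250) / (5) = -1.0900
Iteration 2:
  u = (9 - (-4)·-1.0900) / (-8) = -0.5800
  v = (-5 - (2)·-0.5800) / (5) = -0.7680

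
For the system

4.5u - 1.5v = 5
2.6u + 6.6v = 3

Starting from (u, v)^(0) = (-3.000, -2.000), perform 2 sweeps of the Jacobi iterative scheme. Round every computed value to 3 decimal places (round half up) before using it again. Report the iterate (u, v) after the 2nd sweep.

Iteration 1:
  u = (5 - (-1.5)·-2.000) / (4.5) = 0.444
  v = (3 - (2.6)·-3.000) / (6.6) = 1.636
Iteration 2:
  u = (5 - (-1.5)·1.636) / (4.5) = 1.656
  v = (3 - (2.6)·0.444) / (6.6) = 0.280

(1.656, 0.280)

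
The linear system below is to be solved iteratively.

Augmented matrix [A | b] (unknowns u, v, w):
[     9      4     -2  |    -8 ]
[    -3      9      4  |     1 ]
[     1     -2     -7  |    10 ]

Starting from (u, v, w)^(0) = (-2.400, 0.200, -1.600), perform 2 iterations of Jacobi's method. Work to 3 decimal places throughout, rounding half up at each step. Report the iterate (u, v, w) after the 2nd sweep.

(-1.305, 0.480, -1.625)

Iteration 1:
  u = (-8 - (4)·0.200 - (-2)·-1.600) / (9) = -1.333
  v = (1 - (-3)·-2.400 - (4)·-1.600) / (9) = 0.022
  w = (10 - (1)·-2.400 - (-2)·0.200) / (-7) = -1.829
Iteration 2:
  u = (-8 - (4)·0.022 - (-2)·-1.829) / (9) = -1.305
  v = (1 - (-3)·-1.333 - (4)·-1.829) / (9) = 0.480
  w = (10 - (1)·-1.333 - (-2)·0.022) / (-7) = -1.625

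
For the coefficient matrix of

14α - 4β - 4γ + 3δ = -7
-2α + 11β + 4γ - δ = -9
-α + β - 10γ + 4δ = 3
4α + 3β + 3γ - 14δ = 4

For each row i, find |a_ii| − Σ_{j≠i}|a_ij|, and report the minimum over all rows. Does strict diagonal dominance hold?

3

row 1: |14| − (4+4+3) = 3
row 2: |11| − (2+4+1) = 4
row 3: |-10| − (1+1+4) = 4
row 4: |-14| − (4+3+3) = 4
minimum over rows = 3 → strictly diagonally dominant (convergence guaranteed)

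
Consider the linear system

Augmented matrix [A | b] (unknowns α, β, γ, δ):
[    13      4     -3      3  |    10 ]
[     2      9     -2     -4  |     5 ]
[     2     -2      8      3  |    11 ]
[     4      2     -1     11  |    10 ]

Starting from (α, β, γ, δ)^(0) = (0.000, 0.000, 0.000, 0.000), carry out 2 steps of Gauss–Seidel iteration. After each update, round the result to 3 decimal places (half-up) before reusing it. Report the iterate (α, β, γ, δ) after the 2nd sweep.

Iteration 1:
  α = (10 - (4)·0.000 - (-3)·0.000 - (3)·0.000) / (13) = 0.769
  β = (5 - (2)·0.769 - (-2)·0.000 - (-4)·0.000) / (9) = 0.385
  γ = (11 - (2)·0.769 - (-2)·0.385 - (3)·0.000) / (8) = 1.279
  δ = (10 - (4)·0.769 - (2)·0.385 - (-1)·1.279) / (11) = 0.676
Iteration 2:
  α = (10 - (4)·0.385 - (-3)·1.279 - (3)·0.676) / (13) = 0.790
  β = (5 - (2)·0.790 - (-2)·1.279 - (-4)·0.676) / (9) = 0.965
  γ = (11 - (2)·0.790 - (-2)·0.965 - (3)·0.676) / (8) = 1.165
  δ = (10 - (4)·0.790 - (2)·0.965 - (-1)·1.165) / (11) = 0.552

(0.790, 0.965, 1.165, 0.552)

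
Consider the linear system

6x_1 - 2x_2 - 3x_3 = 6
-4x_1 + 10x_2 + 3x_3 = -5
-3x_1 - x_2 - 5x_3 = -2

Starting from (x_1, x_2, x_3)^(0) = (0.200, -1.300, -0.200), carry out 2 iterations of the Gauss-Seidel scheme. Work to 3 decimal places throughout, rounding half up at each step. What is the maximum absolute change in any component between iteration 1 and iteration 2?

Iteration 1:
  x_1 = (6 - (-2)·-1.300 - (-3)·-0.200) / (6) = 0.467
  x_2 = (-5 - (-4)·0.467 - (3)·-0.200) / (10) = -0.253
  x_3 = (-2 - (-3)·0.467 - (-1)·-0.253) / (-5) = 0.170
Iteration 2:
  x_1 = (6 - (-2)·-0.253 - (-3)·0.170) / (6) = 1.001
  x_2 = (-5 - (-4)·1.001 - (3)·0.170) / (10) = -0.151
  x_3 = (-2 - (-3)·1.001 - (-1)·-0.151) / (-5) = -0.170
Change: (0.534, 0.102, -0.340) → max |·| = 0.534

0.534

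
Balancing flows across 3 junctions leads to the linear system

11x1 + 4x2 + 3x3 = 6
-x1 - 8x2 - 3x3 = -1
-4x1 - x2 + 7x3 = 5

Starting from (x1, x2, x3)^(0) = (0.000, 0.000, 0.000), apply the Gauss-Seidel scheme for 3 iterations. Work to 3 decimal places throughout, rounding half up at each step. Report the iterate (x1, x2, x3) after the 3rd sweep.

(0.431, -0.233, 0.927)

Iteration 1:
  x1 = (6 - (4)·0.000 - (3)·0.000) / (11) = 0.545
  x2 = (-1 - (-1)·0.545 - (-3)·0.000) / (-8) = 0.057
  x3 = (5 - (-4)·0.545 - (-1)·0.057) / (7) = 1.034
Iteration 2:
  x1 = (6 - (4)·0.057 - (3)·1.034) / (11) = 0.243
  x2 = (-1 - (-1)·0.243 - (-3)·1.034) / (-8) = -0.293
  x3 = (5 - (-4)·0.243 - (-1)·-0.293) / (7) = 0.811
Iteration 3:
  x1 = (6 - (4)·-0.293 - (3)·0.811) / (11) = 0.431
  x2 = (-1 - (-1)·0.431 - (-3)·0.811) / (-8) = -0.233
  x3 = (5 - (-4)·0.431 - (-1)·-0.233) / (7) = 0.927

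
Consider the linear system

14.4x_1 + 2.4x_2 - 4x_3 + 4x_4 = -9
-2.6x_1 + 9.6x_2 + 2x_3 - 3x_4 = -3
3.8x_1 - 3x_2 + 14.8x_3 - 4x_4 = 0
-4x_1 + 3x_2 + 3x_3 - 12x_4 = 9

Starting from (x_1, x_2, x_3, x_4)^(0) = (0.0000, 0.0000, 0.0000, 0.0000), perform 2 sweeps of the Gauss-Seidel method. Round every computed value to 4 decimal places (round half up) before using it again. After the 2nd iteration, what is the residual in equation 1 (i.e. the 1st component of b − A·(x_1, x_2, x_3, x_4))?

Iteration 1:
  x_1 = (-9 - (2.4)·0.0000 - (-4)·0.0000 - (4)·0.0000) / (14.4) = -0.6250
  x_2 = (-3 - (-2.6)·-0.6250 - (2)·0.0000 - (-3)·0.0000) / (9.6) = -0.4818
  x_3 = (0 - (3.8)·-0.6250 - (-3)·-0.4818 - (-4)·0.0000) / (14.8) = 0.0628
  x_4 = (9 - (-4)·-0.6250 - (3)·-0.4818 - (3)·0.0628) / (-12) = -0.6464
Iteration 2:
  x_1 = (-9 - (2.4)·-0.4818 - (-4)·0.0628 - (4)·-0.6464) / (14.4) = -0.3477
  x_2 = (-3 - (-2.6)·-0.3477 - (2)·0.0628 - (-3)·-0.6464) / (9.6) = -0.6218
  x_3 = (0 - (3.8)·-0.3477 - (-3)·-0.6218 - (-4)·-0.6464) / (14.8) = -0.2115
  x_4 = (9 - (-4)·-0.3477 - (3)·-0.6218 - (3)·-0.2115) / (-12) = -0.8424
Residual b − A·x = (0.0228, -0.0389, -0.7835, 0.0003)

0.0228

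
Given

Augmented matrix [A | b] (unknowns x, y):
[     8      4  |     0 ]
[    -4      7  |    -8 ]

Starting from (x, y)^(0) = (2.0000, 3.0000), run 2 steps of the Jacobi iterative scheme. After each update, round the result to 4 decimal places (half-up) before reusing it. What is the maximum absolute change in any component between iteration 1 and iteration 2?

Iteration 1:
  x = (0 - (4)·3.0000) / (8) = -1.5000
  y = (-8 - (-4)·2.0000) / (7) = 0.0000
Iteration 2:
  x = (0 - (4)·0.0000) / (8) = 0.0000
  y = (-8 - (-4)·-1.5000) / (7) = -2.0000
Change: (1.5000, -2.0000) → max |·| = 2.0000

2.0000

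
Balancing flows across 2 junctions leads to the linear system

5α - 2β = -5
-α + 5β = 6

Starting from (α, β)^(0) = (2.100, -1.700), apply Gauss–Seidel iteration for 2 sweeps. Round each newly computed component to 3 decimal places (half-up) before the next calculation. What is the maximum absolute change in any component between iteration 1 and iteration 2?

1.026

Iteration 1:
  α = (-5 - (-2)·-1.700) / (5) = -1.680
  β = (6 - (-1)·-1.680) / (5) = 0.864
Iteration 2:
  α = (-5 - (-2)·0.864) / (5) = -0.654
  β = (6 - (-1)·-0.654) / (5) = 1.069
Change: (1.026, 0.205) → max |·| = 1.026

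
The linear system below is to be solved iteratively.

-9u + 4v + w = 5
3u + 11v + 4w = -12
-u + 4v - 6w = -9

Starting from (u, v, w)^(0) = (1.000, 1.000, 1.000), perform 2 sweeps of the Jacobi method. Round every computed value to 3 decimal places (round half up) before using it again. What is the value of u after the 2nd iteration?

Iteration 1:
  u = (5 - (4)·1.000 - (1)·1.000) / (-9) = 0.000
  v = (-12 - (3)·1.000 - (4)·1.000) / (11) = -1.727
  w = (-9 - (-1)·1.000 - (4)·1.000) / (-6) = 2.000
Iteration 2:
  u = (5 - (4)·-1.727 - (1)·2.000) / (-9) = -1.101
  v = (-12 - (3)·0.000 - (4)·2.000) / (11) = -1.818
  w = (-9 - (-1)·0.000 - (4)·-1.727) / (-6) = 0.349

-1.101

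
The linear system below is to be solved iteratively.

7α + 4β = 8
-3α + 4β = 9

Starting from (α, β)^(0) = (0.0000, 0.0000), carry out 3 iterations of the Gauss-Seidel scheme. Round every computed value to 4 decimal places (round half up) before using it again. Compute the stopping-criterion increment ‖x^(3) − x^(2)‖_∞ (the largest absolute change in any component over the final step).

0.7610

Iteration 1:
  α = (8 - (4)·0.0000) / (7) = 1.1429
  β = (9 - (-3)·1.1429) / (4) = 3.1072
Iteration 2:
  α = (8 - (4)·3.1072) / (7) = -0.6327
  β = (9 - (-3)·-0.6327) / (4) = 1.7755
Iteration 3:
  α = (8 - (4)·1.7755) / (7) = 0.1283
  β = (9 - (-3)·0.1283) / (4) = 2.3462
Change: (0.7610, 0.5707) → max |·| = 0.7610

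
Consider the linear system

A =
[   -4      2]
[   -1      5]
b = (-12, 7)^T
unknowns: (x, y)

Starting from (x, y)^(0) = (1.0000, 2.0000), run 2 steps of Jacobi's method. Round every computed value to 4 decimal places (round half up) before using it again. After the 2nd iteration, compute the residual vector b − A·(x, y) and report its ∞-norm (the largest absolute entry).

1.2000

Iteration 1:
  x = (-12 - (2)·2.0000) / (-4) = 4.0000
  y = (7 - (-1)·1.0000) / (5) = 1.6000
Iteration 2:
  x = (-12 - (2)·1.6000) / (-4) = 3.8000
  y = (7 - (-1)·4.0000) / (5) = 2.2000
Residual b − A·x = (-1.2000, -0.2000); ∞-norm = 1.2000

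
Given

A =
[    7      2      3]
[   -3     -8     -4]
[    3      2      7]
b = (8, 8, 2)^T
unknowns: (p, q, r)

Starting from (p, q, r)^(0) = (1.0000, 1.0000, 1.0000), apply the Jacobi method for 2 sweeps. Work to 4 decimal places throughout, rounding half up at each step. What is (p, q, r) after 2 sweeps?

Iteration 1:
  p = (8 - (2)·1.0000 - (3)·1.0000) / (7) = 0.4286
  q = (8 - (-3)·1.0000 - (-4)·1.0000) / (-8) = -1.8750
  r = (2 - (3)·1.0000 - (2)·1.0000) / (7) = -0.4286
Iteration 2:
  p = (8 - (2)·-1.8750 - (3)·-0.4286) / (7) = 1.8623
  q = (8 - (-3)·0.4286 - (-4)·-0.4286) / (-8) = -0.9464
  r = (2 - (3)·0.4286 - (2)·-1.8750) / (7) = 0.6377

(1.8623, -0.9464, 0.6377)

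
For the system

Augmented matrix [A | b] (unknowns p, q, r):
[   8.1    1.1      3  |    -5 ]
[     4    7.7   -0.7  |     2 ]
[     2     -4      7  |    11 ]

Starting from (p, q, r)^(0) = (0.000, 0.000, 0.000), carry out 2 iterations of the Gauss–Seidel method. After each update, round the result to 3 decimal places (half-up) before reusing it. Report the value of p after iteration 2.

Iteration 1:
  p = (-5 - (1.1)·0.000 - (3)·0.000) / (8.1) = -0.617
  q = (2 - (4)·-0.617 - (-0.7)·0.000) / (7.7) = 0.580
  r = (11 - (2)·-0.617 - (-4)·0.580) / (7) = 2.079
Iteration 2:
  p = (-5 - (1.1)·0.580 - (3)·2.079) / (8.1) = -1.466
  q = (2 - (4)·-1.466 - (-0.7)·2.079) / (7.7) = 1.210
  r = (11 - (2)·-1.466 - (-4)·1.210) / (7) = 2.682

-1.466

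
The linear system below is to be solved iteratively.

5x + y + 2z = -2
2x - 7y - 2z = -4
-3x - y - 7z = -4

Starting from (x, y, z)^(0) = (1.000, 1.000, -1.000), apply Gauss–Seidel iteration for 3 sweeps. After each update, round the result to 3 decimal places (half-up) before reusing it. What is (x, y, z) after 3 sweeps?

(-0.790, 0.095, 0.896)

Iteration 1:
  x = (-2 - (1)·1.000 - (2)·-1.000) / (5) = -0.200
  y = (-4 - (2)·-0.200 - (-2)·-1.000) / (-7) = 0.800
  z = (-4 - (-3)·-0.200 - (-1)·0.800) / (-7) = 0.543
Iteration 2:
  x = (-2 - (1)·0.800 - (2)·0.543) / (5) = -0.777
  y = (-4 - (2)·-0.777 - (-2)·0.543) / (-7) = 0.194
  z = (-4 - (-3)·-0.777 - (-1)·0.194) / (-7) = 0.877
Iteration 3:
  x = (-2 - (1)·0.194 - (2)·0.877) / (5) = -0.790
  y = (-4 - (2)·-0.790 - (-2)·0.877) / (-7) = 0.095
  z = (-4 - (-3)·-0.790 - (-1)·0.095) / (-7) = 0.896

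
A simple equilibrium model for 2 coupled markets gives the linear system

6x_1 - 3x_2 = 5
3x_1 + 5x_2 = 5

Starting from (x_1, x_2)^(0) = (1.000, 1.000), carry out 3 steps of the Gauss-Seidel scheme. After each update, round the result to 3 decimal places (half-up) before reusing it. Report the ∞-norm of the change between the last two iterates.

Iteration 1:
  x_1 = (5 - (-3)·1.000) / (6) = 1.333
  x_2 = (5 - (3)·1.333) / (5) = 0.200
Iteration 2:
  x_1 = (5 - (-3)·0.200) / (6) = 0.933
  x_2 = (5 - (3)·0.933) / (5) = 0.440
Iteration 3:
  x_1 = (5 - (-3)·0.440) / (6) = 1.053
  x_2 = (5 - (3)·1.053) / (5) = 0.368
Change: (0.120, -0.072) → max |·| = 0.120

0.120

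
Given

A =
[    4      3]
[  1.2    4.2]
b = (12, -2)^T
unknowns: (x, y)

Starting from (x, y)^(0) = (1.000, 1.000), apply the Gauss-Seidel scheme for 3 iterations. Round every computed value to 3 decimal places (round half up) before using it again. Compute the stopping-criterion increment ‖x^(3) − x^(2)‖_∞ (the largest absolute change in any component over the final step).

0.341

Iteration 1:
  x = (12 - (3)·1.000) / (4) = 2.250
  y = (-2 - (1.2)·2.250) / (4.2) = -1.119
Iteration 2:
  x = (12 - (3)·-1.119) / (4) = 3.839
  y = (-2 - (1.2)·3.839) / (4.2) = -1.573
Iteration 3:
  x = (12 - (3)·-1.573) / (4) = 4.180
  y = (-2 - (1.2)·4.180) / (4.2) = -1.670
Change: (0.341, -0.097) → max |·| = 0.341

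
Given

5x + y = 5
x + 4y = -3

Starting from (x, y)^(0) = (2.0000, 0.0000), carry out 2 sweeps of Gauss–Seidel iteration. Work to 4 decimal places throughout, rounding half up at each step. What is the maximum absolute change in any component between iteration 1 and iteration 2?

0.2000

Iteration 1:
  x = (5 - (1)·0.0000) / (5) = 1.0000
  y = (-3 - (1)·1.0000) / (4) = -1.0000
Iteration 2:
  x = (5 - (1)·-1.0000) / (5) = 1.2000
  y = (-3 - (1)·1.2000) / (4) = -1.0500
Change: (0.2000, -0.0500) → max |·| = 0.2000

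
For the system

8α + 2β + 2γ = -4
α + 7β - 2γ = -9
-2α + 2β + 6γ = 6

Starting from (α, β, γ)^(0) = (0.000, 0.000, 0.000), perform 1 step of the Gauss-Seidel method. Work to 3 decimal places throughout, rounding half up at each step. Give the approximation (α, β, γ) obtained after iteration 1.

Iteration 1:
  α = (-4 - (2)·0.000 - (2)·0.000) / (8) = -0.500
  β = (-9 - (1)·-0.500 - (-2)·0.000) / (7) = -1.214
  γ = (6 - (-2)·-0.500 - (2)·-1.214) / (6) = 1.238

(-0.500, -1.214, 1.238)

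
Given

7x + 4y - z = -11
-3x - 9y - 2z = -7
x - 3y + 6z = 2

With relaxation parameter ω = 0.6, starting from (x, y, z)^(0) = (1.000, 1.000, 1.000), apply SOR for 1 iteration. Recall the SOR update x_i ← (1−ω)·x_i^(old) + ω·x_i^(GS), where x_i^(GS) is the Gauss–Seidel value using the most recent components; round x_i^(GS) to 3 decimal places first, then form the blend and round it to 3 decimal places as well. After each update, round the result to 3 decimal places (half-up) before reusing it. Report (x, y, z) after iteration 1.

(-0.800, 0.893, 0.948)

Iteration 1:
  x: GS value = (-11 - (4)·1.000 - (-1)·1.000) / (7) = -2.000;  x ← (1−ω)·1.000 + ω·-2.000 = -0.800
  y: GS value = (-7 - (-3)·-0.800 - (-2)·1.000) / (-9) = 0.822;  y ← (1−ω)·1.000 + ω·0.822 = 0.893
  z: GS value = (2 - (1)·-0.800 - (-3)·0.893) / (6) = 0.913;  z ← (1−ω)·1.000 + ω·0.913 = 0.948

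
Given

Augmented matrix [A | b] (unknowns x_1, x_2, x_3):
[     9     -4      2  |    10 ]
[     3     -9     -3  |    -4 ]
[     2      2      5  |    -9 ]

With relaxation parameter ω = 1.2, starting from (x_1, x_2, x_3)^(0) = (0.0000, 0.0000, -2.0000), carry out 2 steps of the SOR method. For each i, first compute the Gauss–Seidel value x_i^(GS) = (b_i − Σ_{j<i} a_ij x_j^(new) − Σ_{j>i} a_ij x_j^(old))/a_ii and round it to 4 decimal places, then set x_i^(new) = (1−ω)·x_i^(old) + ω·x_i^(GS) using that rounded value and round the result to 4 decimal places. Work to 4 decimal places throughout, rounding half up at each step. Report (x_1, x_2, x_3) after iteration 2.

Iteration 1:
  x_1: GS value = (10 - (-4)·0.0000 - (2)·-2.0000) / (9) = 1.5556;  x_1 ← (1−ω)·0.0000 + ω·1.5556 = 1.8667
  x_2: GS value = (-4 - (3)·1.8667 - (-3)·-2.0000) / (-9) = 1.7333;  x_2 ← (1−ω)·0.0000 + ω·1.7333 = 2.0800
  x_3: GS value = (-9 - (2)·1.8667 - (2)·2.0800) / (5) = -3.3787;  x_3 ← (1−ω)·-2.0000 + ω·-3.3787 = -3.6544
Iteration 2:
  x_1: GS value = (10 - (-4)·2.0800 - (2)·-3.6544) / (9) = 2.8476;  x_1 ← (1−ω)·1.8667 + ω·2.8476 = 3.0438
  x_2: GS value = (-4 - (3)·3.0438 - (-3)·-3.6544) / (-9) = 2.6772;  x_2 ← (1−ω)·2.0800 + ω·2.6772 = 2.7966
  x_3: GS value = (-9 - (2)·3.0438 - (2)·2.7966) / (5) = -4.1362;  x_3 ← (1−ω)·-3.6544 + ω·-4.1362 = -4.2326

(3.0438, 2.7966, -4.2326)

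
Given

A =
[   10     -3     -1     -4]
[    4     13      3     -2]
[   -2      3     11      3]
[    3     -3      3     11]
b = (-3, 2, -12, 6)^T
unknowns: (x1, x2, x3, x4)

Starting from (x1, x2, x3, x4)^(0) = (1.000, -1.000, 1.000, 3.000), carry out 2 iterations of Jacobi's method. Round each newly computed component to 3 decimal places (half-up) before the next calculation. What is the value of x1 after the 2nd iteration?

-0.532

Iteration 1:
  x1 = (-3 - (-3)·-1.000 - (-1)·1.000 - (-4)·3.000) / (10) = 0.700
  x2 = (2 - (4)·1.000 - (3)·1.000 - (-2)·3.000) / (13) = 0.077
  x3 = (-12 - (-2)·1.000 - (3)·-1.000 - (3)·3.000) / (11) = -1.455
  x4 = (6 - (3)·1.000 - (-3)·-1.000 - (3)·1.000) / (11) = -0.273
Iteration 2:
  x1 = (-3 - (-3)·0.077 - (-1)·-1.455 - (-4)·-0.273) / (10) = -0.532
  x2 = (2 - (4)·0.700 - (3)·-1.455 - (-2)·-0.273) / (13) = 0.232
  x3 = (-12 - (-2)·0.700 - (3)·0.077 - (3)·-0.273) / (11) = -0.910
  x4 = (6 - (3)·0.700 - (-3)·0.077 - (3)·-1.455) / (11) = 0.772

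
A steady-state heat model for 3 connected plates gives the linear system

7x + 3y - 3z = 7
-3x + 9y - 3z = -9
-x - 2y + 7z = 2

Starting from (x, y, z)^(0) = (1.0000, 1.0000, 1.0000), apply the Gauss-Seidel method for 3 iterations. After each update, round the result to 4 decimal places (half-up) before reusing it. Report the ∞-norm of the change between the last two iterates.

0.0564

Iteration 1:
  x = (7 - (3)·1.0000 - (-3)·1.0000) / (7) = 1.0000
  y = (-9 - (-3)·1.0000 - (-3)·1.0000) / (9) = -0.3333
  z = (2 - (-1)·1.0000 - (-2)·-0.3333) / (7) = 0.3333
Iteration 2:
  x = (7 - (3)·-0.3333 - (-3)·0.3333) / (7) = 1.2857
  y = (-9 - (-3)·1.2857 - (-3)·0.3333) / (9) = -0.4603
  z = (2 - (-1)·1.2857 - (-2)·-0.4603) / (7) = 0.3379
Iteration 3:
  x = (7 - (3)·-0.4603 - (-3)·0.3379) / (7) = 1.3421
  y = (-9 - (-3)·1.3421 - (-3)·0.3379) / (9) = -0.4400
  z = (2 - (-1)·1.3421 - (-2)·-0.4400) / (7) = 0.3517
Change: (0.0564, 0.0203, 0.0138) → max |·| = 0.0564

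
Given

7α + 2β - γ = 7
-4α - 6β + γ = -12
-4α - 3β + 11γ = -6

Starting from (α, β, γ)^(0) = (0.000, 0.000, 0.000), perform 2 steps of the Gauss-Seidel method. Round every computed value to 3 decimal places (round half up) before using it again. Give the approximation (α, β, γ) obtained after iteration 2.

Iteration 1:
  α = (7 - (2)·0.000 - (-1)·0.000) / (7) = 1.000
  β = (-12 - (-4)·1.000 - (1)·0.000) / (-6) = 1.333
  γ = (-6 - (-4)·1.000 - (-3)·1.333) / (11) = 0.182
Iteration 2:
  α = (7 - (2)·1.333 - (-1)·0.182) / (7) = 0.645
  β = (-12 - (-4)·0.645 - (1)·0.182) / (-6) = 1.600
  γ = (-6 - (-4)·0.645 - (-3)·1.600) / (11) = 0.125

(0.645, 1.600, 0.125)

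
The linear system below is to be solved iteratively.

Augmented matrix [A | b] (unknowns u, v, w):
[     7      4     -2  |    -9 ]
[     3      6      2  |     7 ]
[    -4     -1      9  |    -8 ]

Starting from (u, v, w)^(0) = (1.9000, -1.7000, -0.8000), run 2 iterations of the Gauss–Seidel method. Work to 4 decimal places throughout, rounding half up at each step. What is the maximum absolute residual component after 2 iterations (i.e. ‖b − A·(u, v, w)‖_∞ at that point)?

5.6931

Iteration 1:
  u = (-9 - (4)·-1.7000 - (-2)·-0.8000) / (7) = -0.5429
  v = (7 - (3)·-0.5429 - (2)·-0.8000) / (6) = 1.7048
  w = (-8 - (-4)·-0.5429 - (-1)·1.7048) / (9) = -0.9408
Iteration 2:
  u = (-9 - (4)·1.7048 - (-2)·-0.9408) / (7) = -2.5287
  v = (7 - (3)·-2.5287 - (2)·-0.9408) / (6) = 2.7446
  w = (-8 - (-4)·-2.5287 - (-1)·2.7446) / (9) = -1.7078
Residual b − A·x = (-5.6931, 1.5341, 0.0000); ∞-norm = 5.6931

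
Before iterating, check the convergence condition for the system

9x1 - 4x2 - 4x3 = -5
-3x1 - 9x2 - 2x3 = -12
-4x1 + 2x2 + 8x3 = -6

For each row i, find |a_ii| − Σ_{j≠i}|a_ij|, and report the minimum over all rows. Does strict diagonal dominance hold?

1

row 1: |9| − (4+4) = 1
row 2: |-9| − (3+2) = 4
row 3: |8| − (4+2) = 2
minimum over rows = 1 → strictly diagonally dominant (convergence guaranteed)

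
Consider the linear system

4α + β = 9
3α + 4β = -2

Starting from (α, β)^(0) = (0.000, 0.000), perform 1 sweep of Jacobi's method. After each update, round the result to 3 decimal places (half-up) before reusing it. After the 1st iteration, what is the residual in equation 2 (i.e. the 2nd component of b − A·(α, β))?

-6.750

Iteration 1:
  α = (9 - (1)·0.000) / (4) = 2.250
  β = (-2 - (3)·0.000) / (4) = -0.500
Residual b − A·x = (0.500, -6.750)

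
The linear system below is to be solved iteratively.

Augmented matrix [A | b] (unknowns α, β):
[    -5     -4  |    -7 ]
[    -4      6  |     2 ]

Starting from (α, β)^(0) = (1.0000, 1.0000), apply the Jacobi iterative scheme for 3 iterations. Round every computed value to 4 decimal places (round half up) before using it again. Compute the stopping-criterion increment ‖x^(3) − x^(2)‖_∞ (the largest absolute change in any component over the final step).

Iteration 1:
  α = (-7 - (-4)·1.0000) / (-5) = 0.6000
  β = (2 - (-4)·1.0000) / (6) = 1.0000
Iteration 2:
  α = (-7 - (-4)·1.0000) / (-5) = 0.6000
  β = (2 - (-4)·0.6000) / (6) = 0.7333
Iteration 3:
  α = (-7 - (-4)·0.7333) / (-5) = 0.8134
  β = (2 - (-4)·0.6000) / (6) = 0.7333
Change: (0.2134, 0.0000) → max |·| = 0.2134

0.2134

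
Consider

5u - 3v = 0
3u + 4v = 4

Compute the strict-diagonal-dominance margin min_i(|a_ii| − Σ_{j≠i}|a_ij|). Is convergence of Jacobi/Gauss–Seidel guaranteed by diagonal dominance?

row 1: |5| − (3) = 2
row 2: |4| − (3) = 1
minimum over rows = 1 → strictly diagonally dominant (convergence guaranteed)

1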